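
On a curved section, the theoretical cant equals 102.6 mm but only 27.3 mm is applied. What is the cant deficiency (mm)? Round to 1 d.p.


Cant deficiency = equilibrium cant - actual cant
CD = 102.6 - 27.3
CD = 75.3 mm

75.3


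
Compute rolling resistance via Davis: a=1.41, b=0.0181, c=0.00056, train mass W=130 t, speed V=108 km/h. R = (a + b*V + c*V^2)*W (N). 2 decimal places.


b*V = 0.0181 * 108 = 1.9548
c*V^2 = 0.00056 * 11664 = 6.53184
R_per_t = 1.41 + 1.9548 + 6.53184 = 9.89664 N/t
R_total = 9.89664 * 130 = 1286.56 N

1286.56


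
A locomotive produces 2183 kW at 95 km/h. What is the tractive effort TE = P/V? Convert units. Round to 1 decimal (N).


Convert: P = 2183 kW = 2183000 W
V = 95 / 3.6 = 26.3889 m/s
TE = 2183000 / 26.3889
TE = 82724.2 N

82724.2


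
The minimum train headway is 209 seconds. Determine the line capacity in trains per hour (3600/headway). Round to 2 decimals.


Capacity = 3600 / headway
Capacity = 3600 / 209
Capacity = 17.22 trains/hour

17.22


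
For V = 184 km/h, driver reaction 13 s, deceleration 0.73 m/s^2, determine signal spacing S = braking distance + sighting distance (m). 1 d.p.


V = 184 / 3.6 = 51.1111 m/s
Braking distance = 51.1111^2 / (2*0.73) = 1789.2779 m
Sighting distance = 51.1111 * 13 = 664.4444 m
S = 1789.2779 + 664.4444 = 2453.7 m

2453.7


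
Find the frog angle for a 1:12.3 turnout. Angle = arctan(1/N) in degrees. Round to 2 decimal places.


1/N = 1/12.3 = 0.081301
angle = arctan(0.081301) = 0.081122 rad
angle = 0.081122 * 180/pi = 4.65 degrees

4.65


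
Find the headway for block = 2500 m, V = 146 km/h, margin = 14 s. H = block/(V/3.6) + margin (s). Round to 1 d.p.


V = 146 / 3.6 = 40.5556 m/s
Block traversal time = 2500 / 40.5556 = 61.6438 s
Headway = 61.6438 + 14
Headway = 75.6 s

75.6


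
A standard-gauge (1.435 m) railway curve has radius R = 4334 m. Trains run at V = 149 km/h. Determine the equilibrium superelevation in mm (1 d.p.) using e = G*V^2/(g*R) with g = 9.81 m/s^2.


Convert speed: V = 149 / 3.6 = 41.3889 m/s
Apply formula: e = 1.435 * 41.3889^2 / (9.81 * 4334)
e = 1.435 * 1713.0401 / 42516.54
e = 0.057818 m = 57.8 mm

57.8


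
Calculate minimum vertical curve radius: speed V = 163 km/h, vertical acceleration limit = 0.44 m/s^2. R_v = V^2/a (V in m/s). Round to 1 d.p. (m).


Convert speed: V = 163 / 3.6 = 45.2778 m/s
V^2 = 2050.0772 m^2/s^2
R_v = 2050.0772 / 0.44
R_v = 4659.3 m

4659.3


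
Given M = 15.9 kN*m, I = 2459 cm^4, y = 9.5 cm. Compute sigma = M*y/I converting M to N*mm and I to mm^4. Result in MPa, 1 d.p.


Convert units:
M = 15.9 kN*m = 15900000 N*mm
y = 9.5 cm = 95 mm
I = 2459 cm^4 = 24590000 mm^4
sigma = 15900000 * 95 / 24590000
sigma = 61.4 MPa

61.4


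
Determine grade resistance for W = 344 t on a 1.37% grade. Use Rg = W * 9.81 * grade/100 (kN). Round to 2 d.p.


Rg = W * 9.81 * grade / 100
Rg = 344 * 9.81 * 1.37 / 100
Rg = 3374.64 * 0.0137
Rg = 46.23 kN

46.23


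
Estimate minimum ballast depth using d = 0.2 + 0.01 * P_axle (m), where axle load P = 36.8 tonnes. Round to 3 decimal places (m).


d = 0.2 + 0.01 * 36.8
d = 0.2 + 0.368
d = 0.568 m

0.568


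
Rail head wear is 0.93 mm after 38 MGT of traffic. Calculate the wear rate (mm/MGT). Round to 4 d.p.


Wear rate = total wear / cumulative tonnage
Rate = 0.93 / 38
Rate = 0.0245 mm/MGT

0.0245


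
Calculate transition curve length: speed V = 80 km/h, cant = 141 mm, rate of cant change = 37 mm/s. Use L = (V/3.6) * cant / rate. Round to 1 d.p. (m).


Convert speed: V = 80 / 3.6 = 22.2222 m/s
L = 22.2222 * 141 / 37
L = 3133.3333 / 37
L = 84.7 m

84.7


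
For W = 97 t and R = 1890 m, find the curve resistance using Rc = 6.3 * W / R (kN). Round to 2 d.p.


Rc = 6.3 * W / R
Rc = 6.3 * 97 / 1890
Rc = 611.1 / 1890
Rc = 0.32 kN

0.32


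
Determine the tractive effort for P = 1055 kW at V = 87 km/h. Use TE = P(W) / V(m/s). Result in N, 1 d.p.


Convert: P = 1055 kW = 1055000 W
V = 87 / 3.6 = 24.1667 m/s
TE = 1055000 / 24.1667
TE = 43655.2 N

43655.2


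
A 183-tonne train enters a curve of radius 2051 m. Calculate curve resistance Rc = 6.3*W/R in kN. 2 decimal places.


Rc = 6.3 * W / R
Rc = 6.3 * 183 / 2051
Rc = 1152.9 / 2051
Rc = 0.56 kN

0.56


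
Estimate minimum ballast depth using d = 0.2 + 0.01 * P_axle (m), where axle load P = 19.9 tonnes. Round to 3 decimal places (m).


d = 0.2 + 0.01 * 19.9
d = 0.2 + 0.199
d = 0.399 m

0.399


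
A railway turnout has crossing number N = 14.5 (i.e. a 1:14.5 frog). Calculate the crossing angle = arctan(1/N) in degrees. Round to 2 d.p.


1/N = 1/14.5 = 0.068966
angle = arctan(0.068966) = 0.068856 rad
angle = 0.068856 * 180/pi = 3.95 degrees

3.95


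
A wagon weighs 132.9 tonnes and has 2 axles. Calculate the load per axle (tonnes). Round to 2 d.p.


Load per axle = total weight / number of axles
Load = 132.9 / 2
Load = 66.45 tonnes

66.45


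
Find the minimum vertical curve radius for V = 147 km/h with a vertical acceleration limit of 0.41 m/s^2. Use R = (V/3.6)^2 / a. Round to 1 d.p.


Convert speed: V = 147 / 3.6 = 40.8333 m/s
V^2 = 1667.3611 m^2/s^2
R_v = 1667.3611 / 0.41
R_v = 4066.7 m

4066.7


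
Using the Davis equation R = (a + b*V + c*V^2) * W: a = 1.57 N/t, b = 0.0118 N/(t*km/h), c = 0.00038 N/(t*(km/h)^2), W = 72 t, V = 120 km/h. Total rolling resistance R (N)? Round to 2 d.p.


b*V = 0.0118 * 120 = 1.416
c*V^2 = 0.00038 * 14400 = 5.472
R_per_t = 1.57 + 1.416 + 5.472 = 8.458 N/t
R_total = 8.458 * 72 = 608.98 N

608.98


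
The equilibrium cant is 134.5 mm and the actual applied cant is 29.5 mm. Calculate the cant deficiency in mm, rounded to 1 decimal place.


Cant deficiency = equilibrium cant - actual cant
CD = 134.5 - 29.5
CD = 105.0 mm

105.0


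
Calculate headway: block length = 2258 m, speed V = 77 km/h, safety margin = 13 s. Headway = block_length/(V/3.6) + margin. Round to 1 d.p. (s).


V = 77 / 3.6 = 21.3889 m/s
Block traversal time = 2258 / 21.3889 = 105.5688 s
Headway = 105.5688 + 13
Headway = 118.6 s

118.6


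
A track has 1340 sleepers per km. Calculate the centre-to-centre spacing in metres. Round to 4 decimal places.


Spacing = 1000 m / number of sleepers
Spacing = 1000 / 1340
Spacing = 0.7463 m

0.7463


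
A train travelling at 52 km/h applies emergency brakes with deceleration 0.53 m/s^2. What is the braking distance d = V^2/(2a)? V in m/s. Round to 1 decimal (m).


Convert speed: V = 52 / 3.6 = 14.4444 m/s
V^2 = 208.642
d = 208.642 / (2 * 0.53)
d = 208.642 / 1.06
d = 196.8 m

196.8


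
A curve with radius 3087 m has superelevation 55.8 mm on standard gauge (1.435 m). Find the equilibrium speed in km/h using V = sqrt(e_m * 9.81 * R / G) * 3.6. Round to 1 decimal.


Convert cant: e = 55.8 mm = 0.0558 m
V_ms = sqrt(0.0558 * 9.81 * 3087 / 1.435)
V_ms = sqrt(1177.573259) = 34.3158 m/s
V = 34.3158 * 3.6 = 123.5 km/h

123.5


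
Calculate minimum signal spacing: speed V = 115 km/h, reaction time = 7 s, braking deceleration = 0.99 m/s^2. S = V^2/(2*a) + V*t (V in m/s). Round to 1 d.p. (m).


V = 115 / 3.6 = 31.9444 m/s
Braking distance = 31.9444^2 / (2*0.99) = 515.3775 m
Sighting distance = 31.9444 * 7 = 223.6111 m
S = 515.3775 + 223.6111 = 739.0 m

739.0


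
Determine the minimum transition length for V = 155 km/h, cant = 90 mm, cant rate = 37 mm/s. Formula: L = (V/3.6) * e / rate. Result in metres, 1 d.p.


Convert speed: V = 155 / 3.6 = 43.0556 m/s
L = 43.0556 * 90 / 37
L = 3875.0 / 37
L = 104.7 m

104.7


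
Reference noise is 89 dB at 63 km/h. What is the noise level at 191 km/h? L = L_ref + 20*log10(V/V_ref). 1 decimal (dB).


V/V_ref = 191 / 63 = 3.031746
log10(3.031746) = 0.481693
20 * 0.481693 = 9.6339
L = 89 + 9.6339 = 98.6 dB

98.6


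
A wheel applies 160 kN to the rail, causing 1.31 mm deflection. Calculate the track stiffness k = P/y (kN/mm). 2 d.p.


Track stiffness k = P / y
k = 160 / 1.31
k = 122.14 kN/mm

122.14


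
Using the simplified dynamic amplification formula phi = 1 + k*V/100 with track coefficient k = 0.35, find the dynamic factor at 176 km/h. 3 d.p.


phi = 1 + k * V / 100
phi = 1 + 0.35 * 176 / 100
phi = 1 + 0.616
phi = 1.616

1.616


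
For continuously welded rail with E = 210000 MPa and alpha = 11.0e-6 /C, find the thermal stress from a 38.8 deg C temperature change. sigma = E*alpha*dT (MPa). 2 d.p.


sigma = E * alpha * dT
sigma = 210000 * 11.0e-6 * 38.8
sigma = 2.31 * 38.8
sigma = 89.63 MPa

89.63


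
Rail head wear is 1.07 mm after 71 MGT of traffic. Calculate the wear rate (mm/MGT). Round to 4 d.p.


Wear rate = total wear / cumulative tonnage
Rate = 1.07 / 71
Rate = 0.0151 mm/MGT

0.0151


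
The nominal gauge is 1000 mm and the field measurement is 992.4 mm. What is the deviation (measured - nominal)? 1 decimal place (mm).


Deviation = measured - nominal
Deviation = 992.4 - 1000
Deviation = -7.6 mm

-7.6


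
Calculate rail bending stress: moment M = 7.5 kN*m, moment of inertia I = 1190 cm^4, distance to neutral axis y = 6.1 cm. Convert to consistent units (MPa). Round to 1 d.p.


Convert units:
M = 7.5 kN*m = 7500000 N*mm
y = 6.1 cm = 61 mm
I = 1190 cm^4 = 11900000 mm^4
sigma = 7500000 * 61 / 11900000
sigma = 38.4 MPa

38.4


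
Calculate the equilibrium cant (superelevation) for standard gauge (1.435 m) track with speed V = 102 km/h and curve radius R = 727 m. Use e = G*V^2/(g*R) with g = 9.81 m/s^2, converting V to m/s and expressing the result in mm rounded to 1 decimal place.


Convert speed: V = 102 / 3.6 = 28.3333 m/s
Apply formula: e = 1.435 * 28.3333^2 / (9.81 * 727)
e = 1.435 * 802.7778 / 7131.87
e = 0.161527 m = 161.5 mm

161.5


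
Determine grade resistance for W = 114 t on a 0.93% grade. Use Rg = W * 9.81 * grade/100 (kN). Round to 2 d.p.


Rg = W * 9.81 * grade / 100
Rg = 114 * 9.81 * 0.93 / 100
Rg = 1118.34 * 0.0093
Rg = 10.40 kN

10.40


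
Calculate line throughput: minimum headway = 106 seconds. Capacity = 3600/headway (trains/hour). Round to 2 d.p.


Capacity = 3600 / headway
Capacity = 3600 / 106
Capacity = 33.96 trains/hour

33.96


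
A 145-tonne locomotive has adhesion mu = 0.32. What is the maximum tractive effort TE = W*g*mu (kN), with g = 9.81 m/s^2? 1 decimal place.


TE_max = W * g * mu
TE_max = 145 * 9.81 * 0.32
TE_max = 1422.45 * 0.32
TE_max = 455.2 kN

455.2


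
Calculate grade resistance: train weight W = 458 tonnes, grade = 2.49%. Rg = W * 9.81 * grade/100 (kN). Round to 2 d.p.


Rg = W * 9.81 * grade / 100
Rg = 458 * 9.81 * 2.49 / 100
Rg = 4492.98 * 0.0249
Rg = 111.88 kN

111.88


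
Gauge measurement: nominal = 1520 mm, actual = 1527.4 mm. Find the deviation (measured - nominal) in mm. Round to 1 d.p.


Deviation = measured - nominal
Deviation = 1527.4 - 1520
Deviation = 7.4 mm

7.4


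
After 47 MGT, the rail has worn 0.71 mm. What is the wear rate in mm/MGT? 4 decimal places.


Wear rate = total wear / cumulative tonnage
Rate = 0.71 / 47
Rate = 0.0151 mm/MGT

0.0151


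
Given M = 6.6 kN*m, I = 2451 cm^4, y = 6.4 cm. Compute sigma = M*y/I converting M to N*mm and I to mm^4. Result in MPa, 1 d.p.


Convert units:
M = 6.6 kN*m = 6600000 N*mm
y = 6.4 cm = 64 mm
I = 2451 cm^4 = 24510000 mm^4
sigma = 6600000 * 64 / 24510000
sigma = 17.2 MPa

17.2


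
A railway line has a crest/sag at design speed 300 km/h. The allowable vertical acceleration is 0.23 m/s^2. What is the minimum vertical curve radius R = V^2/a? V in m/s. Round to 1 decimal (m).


Convert speed: V = 300 / 3.6 = 83.3333 m/s
V^2 = 6944.4444 m^2/s^2
R_v = 6944.4444 / 0.23
R_v = 30193.2 m

30193.2


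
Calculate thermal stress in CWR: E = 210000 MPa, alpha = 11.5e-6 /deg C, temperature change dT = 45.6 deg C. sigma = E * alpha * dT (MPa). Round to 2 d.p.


sigma = E * alpha * dT
sigma = 210000 * 11.5e-6 * 45.6
sigma = 2.415 * 45.6
sigma = 110.12 MPa

110.12


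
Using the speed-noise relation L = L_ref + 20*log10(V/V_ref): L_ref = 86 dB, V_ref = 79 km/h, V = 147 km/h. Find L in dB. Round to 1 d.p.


V/V_ref = 147 / 79 = 1.860759
log10(1.860759) = 0.26969
20 * 0.26969 = 5.3938
L = 86 + 5.3938 = 91.4 dB

91.4


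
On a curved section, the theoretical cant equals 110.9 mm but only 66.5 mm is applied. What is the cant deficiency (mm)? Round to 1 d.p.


Cant deficiency = equilibrium cant - actual cant
CD = 110.9 - 66.5
CD = 44.4 mm

44.4


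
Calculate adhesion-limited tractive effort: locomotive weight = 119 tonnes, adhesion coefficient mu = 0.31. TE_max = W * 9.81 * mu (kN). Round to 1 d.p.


TE_max = W * g * mu
TE_max = 119 * 9.81 * 0.31
TE_max = 1167.39 * 0.31
TE_max = 361.9 kN

361.9


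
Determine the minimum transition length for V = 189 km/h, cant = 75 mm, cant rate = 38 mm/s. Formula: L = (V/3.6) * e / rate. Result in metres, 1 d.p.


Convert speed: V = 189 / 3.6 = 52.5 m/s
L = 52.5 * 75 / 38
L = 3937.5 / 38
L = 103.6 m

103.6


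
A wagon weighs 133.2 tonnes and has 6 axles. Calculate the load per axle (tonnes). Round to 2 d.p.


Load per axle = total weight / number of axles
Load = 133.2 / 6
Load = 22.20 tonnes

22.20


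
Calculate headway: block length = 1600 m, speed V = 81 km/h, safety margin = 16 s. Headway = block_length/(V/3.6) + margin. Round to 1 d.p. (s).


V = 81 / 3.6 = 22.5 m/s
Block traversal time = 1600 / 22.5 = 71.1111 s
Headway = 71.1111 + 16
Headway = 87.1 s

87.1


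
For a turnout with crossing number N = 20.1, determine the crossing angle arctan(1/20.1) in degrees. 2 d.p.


1/N = 1/20.1 = 0.049751
angle = arctan(0.049751) = 0.04971 rad
angle = 0.04971 * 180/pi = 2.85 degrees

2.85


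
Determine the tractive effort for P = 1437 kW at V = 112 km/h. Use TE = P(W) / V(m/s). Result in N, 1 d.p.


Convert: P = 1437 kW = 1437000 W
V = 112 / 3.6 = 31.1111 m/s
TE = 1437000 / 31.1111
TE = 46189.3 N

46189.3


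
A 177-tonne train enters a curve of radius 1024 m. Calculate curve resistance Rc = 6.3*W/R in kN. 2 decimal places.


Rc = 6.3 * W / R
Rc = 6.3 * 177 / 1024
Rc = 1115.1 / 1024
Rc = 1.09 kN

1.09


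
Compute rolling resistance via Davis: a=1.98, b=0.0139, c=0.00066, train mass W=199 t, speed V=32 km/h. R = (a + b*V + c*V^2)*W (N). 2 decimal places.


b*V = 0.0139 * 32 = 0.4448
c*V^2 = 0.00066 * 1024 = 0.67584
R_per_t = 1.98 + 0.4448 + 0.67584 = 3.10064 N/t
R_total = 3.10064 * 199 = 617.03 N

617.03


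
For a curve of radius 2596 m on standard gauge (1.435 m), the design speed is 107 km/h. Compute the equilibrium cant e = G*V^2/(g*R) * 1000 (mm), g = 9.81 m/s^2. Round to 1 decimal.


Convert speed: V = 107 / 3.6 = 29.7222 m/s
Apply formula: e = 1.435 * 29.7222^2 / (9.81 * 2596)
e = 1.435 * 883.4105 / 25466.76
e = 0.049778 m = 49.8 mm

49.8


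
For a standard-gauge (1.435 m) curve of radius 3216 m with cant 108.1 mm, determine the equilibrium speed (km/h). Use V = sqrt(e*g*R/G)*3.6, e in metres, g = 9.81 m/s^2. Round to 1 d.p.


Convert cant: e = 108.1 mm = 0.1081 m
V_ms = sqrt(0.1081 * 9.81 * 3216 / 1.435)
V_ms = sqrt(2376.615036) = 48.7505 m/s
V = 48.7505 * 3.6 = 175.5 km/h

175.5


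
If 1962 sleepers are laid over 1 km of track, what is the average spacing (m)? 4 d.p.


Spacing = 1000 m / number of sleepers
Spacing = 1000 / 1962
Spacing = 0.5097 m

0.5097


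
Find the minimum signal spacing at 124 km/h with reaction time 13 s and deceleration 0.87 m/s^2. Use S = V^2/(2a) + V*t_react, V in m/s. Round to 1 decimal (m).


V = 124 / 3.6 = 34.4444 m/s
Braking distance = 34.4444^2 / (2*0.87) = 681.8504 m
Sighting distance = 34.4444 * 13 = 447.7778 m
S = 681.8504 + 447.7778 = 1129.6 m

1129.6


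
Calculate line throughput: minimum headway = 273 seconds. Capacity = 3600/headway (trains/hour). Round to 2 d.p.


Capacity = 3600 / headway
Capacity = 3600 / 273
Capacity = 13.19 trains/hour

13.19


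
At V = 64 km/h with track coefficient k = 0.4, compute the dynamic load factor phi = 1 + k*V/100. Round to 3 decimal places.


phi = 1 + k * V / 100
phi = 1 + 0.4 * 64 / 100
phi = 1 + 0.256
phi = 1.256

1.256


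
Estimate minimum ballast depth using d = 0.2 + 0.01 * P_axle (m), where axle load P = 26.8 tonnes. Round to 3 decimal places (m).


d = 0.2 + 0.01 * 26.8
d = 0.2 + 0.268
d = 0.468 m

0.468


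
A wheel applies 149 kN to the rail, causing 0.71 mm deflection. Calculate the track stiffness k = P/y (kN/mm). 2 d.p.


Track stiffness k = P / y
k = 149 / 0.71
k = 209.86 kN/mm

209.86


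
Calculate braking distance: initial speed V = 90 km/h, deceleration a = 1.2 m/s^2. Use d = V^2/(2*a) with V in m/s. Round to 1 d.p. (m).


Convert speed: V = 90 / 3.6 = 25.0 m/s
V^2 = 625.0
d = 625.0 / (2 * 1.2)
d = 625.0 / 2.4
d = 260.4 m

260.4


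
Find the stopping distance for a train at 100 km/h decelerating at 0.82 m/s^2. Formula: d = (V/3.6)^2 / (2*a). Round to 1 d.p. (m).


Convert speed: V = 100 / 3.6 = 27.7778 m/s
V^2 = 771.6049
d = 771.6049 / (2 * 0.82)
d = 771.6049 / 1.64
d = 470.5 m

470.5


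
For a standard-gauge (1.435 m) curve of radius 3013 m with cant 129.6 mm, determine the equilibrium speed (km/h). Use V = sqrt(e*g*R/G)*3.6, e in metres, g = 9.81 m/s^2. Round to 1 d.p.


Convert cant: e = 129.6 mm = 0.1296 m
V_ms = sqrt(0.1296 * 9.81 * 3013 / 1.435)
V_ms = sqrt(2669.446612) = 51.6667 m/s
V = 51.6667 * 3.6 = 186.0 km/h

186.0


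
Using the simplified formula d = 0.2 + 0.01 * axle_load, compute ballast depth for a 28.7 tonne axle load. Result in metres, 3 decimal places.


d = 0.2 + 0.01 * 28.7
d = 0.2 + 0.287
d = 0.487 m

0.487


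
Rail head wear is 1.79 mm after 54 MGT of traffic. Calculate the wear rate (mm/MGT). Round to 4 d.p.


Wear rate = total wear / cumulative tonnage
Rate = 1.79 / 54
Rate = 0.0331 mm/MGT

0.0331


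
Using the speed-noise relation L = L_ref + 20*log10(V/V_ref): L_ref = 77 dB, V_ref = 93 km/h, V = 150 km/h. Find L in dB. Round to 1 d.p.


V/V_ref = 150 / 93 = 1.612903
log10(1.612903) = 0.207608
20 * 0.207608 = 4.1522
L = 77 + 4.1522 = 81.2 dB

81.2


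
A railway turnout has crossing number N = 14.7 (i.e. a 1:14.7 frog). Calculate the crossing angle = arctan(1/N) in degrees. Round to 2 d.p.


1/N = 1/14.7 = 0.068027
angle = arctan(0.068027) = 0.067923 rad
angle = 0.067923 * 180/pi = 3.89 degrees

3.89


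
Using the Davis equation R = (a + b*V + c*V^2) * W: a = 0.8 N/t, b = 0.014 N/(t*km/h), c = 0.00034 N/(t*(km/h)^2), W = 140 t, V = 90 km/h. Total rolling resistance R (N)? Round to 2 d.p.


b*V = 0.014 * 90 = 1.26
c*V^2 = 0.00034 * 8100 = 2.754
R_per_t = 0.8 + 1.26 + 2.754 = 4.814 N/t
R_total = 4.814 * 140 = 673.96 N

673.96


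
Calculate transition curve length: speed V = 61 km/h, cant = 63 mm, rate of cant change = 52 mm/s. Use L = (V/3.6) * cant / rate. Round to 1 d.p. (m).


Convert speed: V = 61 / 3.6 = 16.9444 m/s
L = 16.9444 * 63 / 52
L = 1067.5 / 52
L = 20.5 m

20.5


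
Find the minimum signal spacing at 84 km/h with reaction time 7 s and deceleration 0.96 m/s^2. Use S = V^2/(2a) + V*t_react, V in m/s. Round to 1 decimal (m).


V = 84 / 3.6 = 23.3333 m/s
Braking distance = 23.3333^2 / (2*0.96) = 283.5648 m
Sighting distance = 23.3333 * 7 = 163.3333 m
S = 283.5648 + 163.3333 = 446.9 m

446.9


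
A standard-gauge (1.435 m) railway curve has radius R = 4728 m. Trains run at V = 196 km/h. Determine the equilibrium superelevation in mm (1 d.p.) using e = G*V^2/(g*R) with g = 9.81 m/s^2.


Convert speed: V = 196 / 3.6 = 54.4444 m/s
Apply formula: e = 1.435 * 54.4444^2 / (9.81 * 4728)
e = 1.435 * 2964.1975 / 46381.68
e = 0.091709 m = 91.7 mm

91.7


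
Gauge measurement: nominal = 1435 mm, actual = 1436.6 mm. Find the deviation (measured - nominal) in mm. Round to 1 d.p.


Deviation = measured - nominal
Deviation = 1436.6 - 1435
Deviation = 1.6 mm

1.6


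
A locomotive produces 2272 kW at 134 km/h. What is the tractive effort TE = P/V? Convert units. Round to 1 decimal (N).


Convert: P = 2272 kW = 2272000 W
V = 134 / 3.6 = 37.2222 m/s
TE = 2272000 / 37.2222
TE = 61038.8 N

61038.8


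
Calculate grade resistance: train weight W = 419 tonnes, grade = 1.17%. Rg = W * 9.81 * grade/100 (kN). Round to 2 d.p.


Rg = W * 9.81 * grade / 100
Rg = 419 * 9.81 * 1.17 / 100
Rg = 4110.39 * 0.0117
Rg = 48.09 kN

48.09


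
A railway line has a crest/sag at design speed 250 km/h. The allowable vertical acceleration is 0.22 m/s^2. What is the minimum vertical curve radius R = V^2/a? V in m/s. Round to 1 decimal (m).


Convert speed: V = 250 / 3.6 = 69.4444 m/s
V^2 = 4822.5309 m^2/s^2
R_v = 4822.5309 / 0.22
R_v = 21920.6 m

21920.6


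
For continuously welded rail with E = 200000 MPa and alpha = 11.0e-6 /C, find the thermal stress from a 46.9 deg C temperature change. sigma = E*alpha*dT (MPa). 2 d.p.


sigma = E * alpha * dT
sigma = 200000 * 11.0e-6 * 46.9
sigma = 2.2 * 46.9
sigma = 103.18 MPa

103.18


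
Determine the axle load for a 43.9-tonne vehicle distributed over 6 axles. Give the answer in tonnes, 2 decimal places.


Load per axle = total weight / number of axles
Load = 43.9 / 6
Load = 7.32 tonnes

7.32


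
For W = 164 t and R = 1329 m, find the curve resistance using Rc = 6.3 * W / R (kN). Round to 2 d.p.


Rc = 6.3 * W / R
Rc = 6.3 * 164 / 1329
Rc = 1033.2 / 1329
Rc = 0.78 kN

0.78


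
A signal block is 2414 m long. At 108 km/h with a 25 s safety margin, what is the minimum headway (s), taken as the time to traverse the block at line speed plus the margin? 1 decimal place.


V = 108 / 3.6 = 30.0 m/s
Block traversal time = 2414 / 30.0 = 80.4667 s
Headway = 80.4667 + 25
Headway = 105.5 s

105.5


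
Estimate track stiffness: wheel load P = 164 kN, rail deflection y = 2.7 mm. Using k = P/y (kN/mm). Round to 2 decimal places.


Track stiffness k = P / y
k = 164 / 2.7
k = 60.74 kN/mm

60.74


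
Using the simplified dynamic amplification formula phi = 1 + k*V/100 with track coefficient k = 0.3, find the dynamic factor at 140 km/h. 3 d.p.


phi = 1 + k * V / 100
phi = 1 + 0.3 * 140 / 100
phi = 1 + 0.42
phi = 1.420

1.420


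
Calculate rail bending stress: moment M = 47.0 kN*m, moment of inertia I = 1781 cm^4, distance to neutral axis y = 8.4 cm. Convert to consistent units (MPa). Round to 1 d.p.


Convert units:
M = 47.0 kN*m = 47000000 N*mm
y = 8.4 cm = 84 mm
I = 1781 cm^4 = 17810000 mm^4
sigma = 47000000 * 84 / 17810000
sigma = 221.7 MPa

221.7


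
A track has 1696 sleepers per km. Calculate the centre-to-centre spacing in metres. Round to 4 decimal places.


Spacing = 1000 m / number of sleepers
Spacing = 1000 / 1696
Spacing = 0.5896 m

0.5896


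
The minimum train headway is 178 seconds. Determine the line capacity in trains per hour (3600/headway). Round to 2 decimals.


Capacity = 3600 / headway
Capacity = 3600 / 178
Capacity = 20.22 trains/hour

20.22


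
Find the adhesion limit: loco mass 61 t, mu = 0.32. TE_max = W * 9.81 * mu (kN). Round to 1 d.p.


TE_max = W * g * mu
TE_max = 61 * 9.81 * 0.32
TE_max = 598.41 * 0.32
TE_max = 191.5 kN

191.5


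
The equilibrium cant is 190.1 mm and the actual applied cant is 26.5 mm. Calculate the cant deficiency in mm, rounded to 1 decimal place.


Cant deficiency = equilibrium cant - actual cant
CD = 190.1 - 26.5
CD = 163.6 mm

163.6


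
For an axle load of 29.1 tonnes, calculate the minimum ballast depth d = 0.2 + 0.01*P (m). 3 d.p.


d = 0.2 + 0.01 * 29.1
d = 0.2 + 0.291
d = 0.491 m

0.491


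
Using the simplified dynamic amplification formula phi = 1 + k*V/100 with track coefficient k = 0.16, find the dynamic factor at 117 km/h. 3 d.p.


phi = 1 + k * V / 100
phi = 1 + 0.16 * 117 / 100
phi = 1 + 0.1872
phi = 1.187

1.187


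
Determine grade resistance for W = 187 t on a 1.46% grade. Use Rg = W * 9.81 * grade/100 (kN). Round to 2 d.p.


Rg = W * 9.81 * grade / 100
Rg = 187 * 9.81 * 1.46 / 100
Rg = 1834.47 * 0.0146
Rg = 26.78 kN

26.78


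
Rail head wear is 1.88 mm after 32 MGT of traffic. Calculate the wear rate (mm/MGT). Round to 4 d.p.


Wear rate = total wear / cumulative tonnage
Rate = 1.88 / 32
Rate = 0.0588 mm/MGT

0.0588


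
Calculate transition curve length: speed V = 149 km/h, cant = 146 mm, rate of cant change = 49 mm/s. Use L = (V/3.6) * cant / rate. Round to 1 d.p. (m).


Convert speed: V = 149 / 3.6 = 41.3889 m/s
L = 41.3889 * 146 / 49
L = 6042.7778 / 49
L = 123.3 m

123.3


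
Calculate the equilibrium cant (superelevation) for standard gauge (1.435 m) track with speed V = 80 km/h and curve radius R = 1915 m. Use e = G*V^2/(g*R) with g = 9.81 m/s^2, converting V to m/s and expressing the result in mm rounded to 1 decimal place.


Convert speed: V = 80 / 3.6 = 22.2222 m/s
Apply formula: e = 1.435 * 22.2222^2 / (9.81 * 1915)
e = 1.435 * 493.8272 / 18786.15
e = 0.037722 m = 37.7 mm

37.7


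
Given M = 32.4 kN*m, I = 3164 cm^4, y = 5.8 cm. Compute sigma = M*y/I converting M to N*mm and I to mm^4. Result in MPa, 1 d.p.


Convert units:
M = 32.4 kN*m = 32400000 N*mm
y = 5.8 cm = 58 mm
I = 3164 cm^4 = 31640000 mm^4
sigma = 32400000 * 58 / 31640000
sigma = 59.4 MPa

59.4


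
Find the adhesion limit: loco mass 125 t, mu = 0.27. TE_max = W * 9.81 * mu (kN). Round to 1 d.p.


TE_max = W * g * mu
TE_max = 125 * 9.81 * 0.27
TE_max = 1226.25 * 0.27
TE_max = 331.1 kN

331.1


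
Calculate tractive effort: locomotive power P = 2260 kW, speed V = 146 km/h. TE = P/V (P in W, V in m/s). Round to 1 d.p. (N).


Convert: P = 2260 kW = 2260000 W
V = 146 / 3.6 = 40.5556 m/s
TE = 2260000 / 40.5556
TE = 55726.0 N

55726.0


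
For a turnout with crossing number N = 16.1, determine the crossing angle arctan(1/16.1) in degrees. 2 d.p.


1/N = 1/16.1 = 0.062112
angle = arctan(0.062112) = 0.062032 rad
angle = 0.062032 * 180/pi = 3.55 degrees

3.55


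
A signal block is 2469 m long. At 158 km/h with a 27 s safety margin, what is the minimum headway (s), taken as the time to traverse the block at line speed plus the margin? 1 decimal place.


V = 158 / 3.6 = 43.8889 m/s
Block traversal time = 2469 / 43.8889 = 56.2557 s
Headway = 56.2557 + 27
Headway = 83.3 s

83.3


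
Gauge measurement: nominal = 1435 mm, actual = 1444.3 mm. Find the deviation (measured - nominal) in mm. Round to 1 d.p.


Deviation = measured - nominal
Deviation = 1444.3 - 1435
Deviation = 9.3 mm

9.3


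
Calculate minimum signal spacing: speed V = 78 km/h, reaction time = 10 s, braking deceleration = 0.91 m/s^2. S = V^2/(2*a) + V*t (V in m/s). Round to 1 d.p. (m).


V = 78 / 3.6 = 21.6667 m/s
Braking distance = 21.6667^2 / (2*0.91) = 257.9365 m
Sighting distance = 21.6667 * 10 = 216.6667 m
S = 257.9365 + 216.6667 = 474.6 m

474.6


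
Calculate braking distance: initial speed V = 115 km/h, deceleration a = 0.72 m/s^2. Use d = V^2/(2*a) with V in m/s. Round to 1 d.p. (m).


Convert speed: V = 115 / 3.6 = 31.9444 m/s
V^2 = 1020.4475
d = 1020.4475 / (2 * 0.72)
d = 1020.4475 / 1.44
d = 708.6 m

708.6


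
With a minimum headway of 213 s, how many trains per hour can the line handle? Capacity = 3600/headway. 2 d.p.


Capacity = 3600 / headway
Capacity = 3600 / 213
Capacity = 16.90 trains/hour

16.90


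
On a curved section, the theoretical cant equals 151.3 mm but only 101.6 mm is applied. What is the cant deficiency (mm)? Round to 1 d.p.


Cant deficiency = equilibrium cant - actual cant
CD = 151.3 - 101.6
CD = 49.7 mm

49.7


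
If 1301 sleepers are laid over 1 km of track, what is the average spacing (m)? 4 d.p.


Spacing = 1000 m / number of sleepers
Spacing = 1000 / 1301
Spacing = 0.7686 m

0.7686


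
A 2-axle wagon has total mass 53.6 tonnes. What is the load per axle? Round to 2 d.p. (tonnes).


Load per axle = total weight / number of axles
Load = 53.6 / 2
Load = 26.80 tonnes

26.80


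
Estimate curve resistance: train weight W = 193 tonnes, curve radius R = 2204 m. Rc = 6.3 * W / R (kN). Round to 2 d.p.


Rc = 6.3 * W / R
Rc = 6.3 * 193 / 2204
Rc = 1215.9 / 2204
Rc = 0.55 kN

0.55


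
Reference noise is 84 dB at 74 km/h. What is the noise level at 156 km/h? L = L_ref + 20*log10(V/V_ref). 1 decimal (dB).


V/V_ref = 156 / 74 = 2.108108
log10(2.108108) = 0.323893
20 * 0.323893 = 6.4779
L = 84 + 6.4779 = 90.5 dB

90.5


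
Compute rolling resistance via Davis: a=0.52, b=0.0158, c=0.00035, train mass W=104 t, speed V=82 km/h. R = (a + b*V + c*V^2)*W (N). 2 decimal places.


b*V = 0.0158 * 82 = 1.2956
c*V^2 = 0.00035 * 6724 = 2.3534
R_per_t = 0.52 + 1.2956 + 2.3534 = 4.169 N/t
R_total = 4.169 * 104 = 433.58 N

433.58


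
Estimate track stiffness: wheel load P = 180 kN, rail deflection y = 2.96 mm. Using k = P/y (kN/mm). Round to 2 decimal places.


Track stiffness k = P / y
k = 180 / 2.96
k = 60.81 kN/mm

60.81


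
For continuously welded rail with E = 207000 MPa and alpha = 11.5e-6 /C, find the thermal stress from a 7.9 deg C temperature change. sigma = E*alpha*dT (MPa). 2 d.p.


sigma = E * alpha * dT
sigma = 207000 * 11.5e-6 * 7.9
sigma = 2.3805 * 7.9
sigma = 18.81 MPa

18.81


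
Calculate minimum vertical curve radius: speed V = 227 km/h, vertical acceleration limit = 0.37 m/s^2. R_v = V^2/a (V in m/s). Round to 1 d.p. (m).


Convert speed: V = 227 / 3.6 = 63.0556 m/s
V^2 = 3976.0031 m^2/s^2
R_v = 3976.0031 / 0.37
R_v = 10746.0 m

10746.0


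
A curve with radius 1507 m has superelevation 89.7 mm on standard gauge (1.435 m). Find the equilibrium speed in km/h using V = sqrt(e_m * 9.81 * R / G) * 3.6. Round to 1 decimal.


Convert cant: e = 89.7 mm = 0.0897 m
V_ms = sqrt(0.0897 * 9.81 * 1507 / 1.435)
V_ms = sqrt(924.108153) = 30.3991 m/s
V = 30.3991 * 3.6 = 109.4 km/h

109.4


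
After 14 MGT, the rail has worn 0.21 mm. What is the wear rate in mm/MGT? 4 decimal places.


Wear rate = total wear / cumulative tonnage
Rate = 0.21 / 14
Rate = 0.0150 mm/MGT

0.0150


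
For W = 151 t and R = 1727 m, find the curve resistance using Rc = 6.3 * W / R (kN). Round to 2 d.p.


Rc = 6.3 * W / R
Rc = 6.3 * 151 / 1727
Rc = 951.3 / 1727
Rc = 0.55 kN

0.55


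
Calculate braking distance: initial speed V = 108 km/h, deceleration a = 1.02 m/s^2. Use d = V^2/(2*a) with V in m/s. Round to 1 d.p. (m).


Convert speed: V = 108 / 3.6 = 30.0 m/s
V^2 = 900.0
d = 900.0 / (2 * 1.02)
d = 900.0 / 2.04
d = 441.2 m

441.2


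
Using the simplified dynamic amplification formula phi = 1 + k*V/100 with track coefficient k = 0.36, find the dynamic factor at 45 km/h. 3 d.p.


phi = 1 + k * V / 100
phi = 1 + 0.36 * 45 / 100
phi = 1 + 0.162
phi = 1.162

1.162


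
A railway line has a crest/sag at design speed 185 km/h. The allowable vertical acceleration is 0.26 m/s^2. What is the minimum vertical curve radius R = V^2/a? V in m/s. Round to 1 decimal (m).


Convert speed: V = 185 / 3.6 = 51.3889 m/s
V^2 = 2640.8179 m^2/s^2
R_v = 2640.8179 / 0.26
R_v = 10157.0 m

10157.0


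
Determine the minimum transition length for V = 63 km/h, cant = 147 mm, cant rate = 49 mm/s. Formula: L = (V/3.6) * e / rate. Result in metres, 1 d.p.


Convert speed: V = 63 / 3.6 = 17.5 m/s
L = 17.5 * 147 / 49
L = 2572.5 / 49
L = 52.5 m

52.5


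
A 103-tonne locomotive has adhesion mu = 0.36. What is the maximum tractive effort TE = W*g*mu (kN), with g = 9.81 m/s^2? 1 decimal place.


TE_max = W * g * mu
TE_max = 103 * 9.81 * 0.36
TE_max = 1010.43 * 0.36
TE_max = 363.8 kN

363.8


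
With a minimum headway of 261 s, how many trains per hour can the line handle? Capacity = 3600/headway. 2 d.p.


Capacity = 3600 / headway
Capacity = 3600 / 261
Capacity = 13.79 trains/hour

13.79


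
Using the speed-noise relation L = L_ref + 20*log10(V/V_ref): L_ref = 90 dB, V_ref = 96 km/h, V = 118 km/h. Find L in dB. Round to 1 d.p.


V/V_ref = 118 / 96 = 1.229167
log10(1.229167) = 0.089611
20 * 0.089611 = 1.7922
L = 90 + 1.7922 = 91.8 dB

91.8


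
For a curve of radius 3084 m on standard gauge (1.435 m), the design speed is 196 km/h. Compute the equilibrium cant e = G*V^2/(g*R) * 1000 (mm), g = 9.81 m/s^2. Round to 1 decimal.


Convert speed: V = 196 / 3.6 = 54.4444 m/s
Apply formula: e = 1.435 * 54.4444^2 / (9.81 * 3084)
e = 1.435 * 2964.1975 / 30254.04
e = 0.140597 m = 140.6 mm

140.6


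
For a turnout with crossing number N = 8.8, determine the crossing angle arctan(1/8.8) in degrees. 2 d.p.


1/N = 1/8.8 = 0.113636
angle = arctan(0.113636) = 0.113151 rad
angle = 0.113151 * 180/pi = 6.48 degrees

6.48


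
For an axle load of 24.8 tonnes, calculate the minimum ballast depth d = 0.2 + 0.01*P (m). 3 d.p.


d = 0.2 + 0.01 * 24.8
d = 0.2 + 0.248
d = 0.448 m

0.448


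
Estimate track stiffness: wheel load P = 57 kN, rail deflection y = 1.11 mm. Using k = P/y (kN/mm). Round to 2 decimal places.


Track stiffness k = P / y
k = 57 / 1.11
k = 51.35 kN/mm

51.35


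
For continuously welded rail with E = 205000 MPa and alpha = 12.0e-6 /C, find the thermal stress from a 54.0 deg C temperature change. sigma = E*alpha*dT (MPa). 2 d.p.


sigma = E * alpha * dT
sigma = 205000 * 12.0e-6 * 54.0
sigma = 2.46 * 54.0
sigma = 132.84 MPa

132.84


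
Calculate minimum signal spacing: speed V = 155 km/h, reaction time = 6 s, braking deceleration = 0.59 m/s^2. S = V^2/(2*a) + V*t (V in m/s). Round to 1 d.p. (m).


V = 155 / 3.6 = 43.0556 m/s
Braking distance = 43.0556^2 / (2*0.59) = 1571.0007 m
Sighting distance = 43.0556 * 6 = 258.3333 m
S = 1571.0007 + 258.3333 = 1829.3 m

1829.3


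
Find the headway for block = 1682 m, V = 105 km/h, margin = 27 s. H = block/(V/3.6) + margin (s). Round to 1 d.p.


V = 105 / 3.6 = 29.1667 m/s
Block traversal time = 1682 / 29.1667 = 57.6686 s
Headway = 57.6686 + 27
Headway = 84.7 s

84.7


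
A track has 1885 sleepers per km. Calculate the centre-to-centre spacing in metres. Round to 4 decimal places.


Spacing = 1000 m / number of sleepers
Spacing = 1000 / 1885
Spacing = 0.5305 m

0.5305


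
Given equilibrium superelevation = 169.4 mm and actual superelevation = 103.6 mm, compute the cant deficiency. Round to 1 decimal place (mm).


Cant deficiency = equilibrium cant - actual cant
CD = 169.4 - 103.6
CD = 65.8 mm

65.8


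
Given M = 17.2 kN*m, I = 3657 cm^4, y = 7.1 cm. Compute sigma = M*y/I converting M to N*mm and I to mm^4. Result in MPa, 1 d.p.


Convert units:
M = 17.2 kN*m = 17200000 N*mm
y = 7.1 cm = 71 mm
I = 3657 cm^4 = 36570000 mm^4
sigma = 17200000 * 71 / 36570000
sigma = 33.4 MPa

33.4


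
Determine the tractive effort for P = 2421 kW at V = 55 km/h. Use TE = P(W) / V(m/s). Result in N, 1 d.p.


Convert: P = 2421 kW = 2421000 W
V = 55 / 3.6 = 15.2778 m/s
TE = 2421000 / 15.2778
TE = 158465.5 N

158465.5


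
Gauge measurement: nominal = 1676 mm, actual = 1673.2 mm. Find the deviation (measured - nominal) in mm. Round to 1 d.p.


Deviation = measured - nominal
Deviation = 1673.2 - 1676
Deviation = -2.8 mm

-2.8


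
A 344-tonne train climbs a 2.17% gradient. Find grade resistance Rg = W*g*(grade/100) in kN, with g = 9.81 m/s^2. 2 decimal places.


Rg = W * 9.81 * grade / 100
Rg = 344 * 9.81 * 2.17 / 100
Rg = 3374.64 * 0.0217
Rg = 73.23 kN

73.23


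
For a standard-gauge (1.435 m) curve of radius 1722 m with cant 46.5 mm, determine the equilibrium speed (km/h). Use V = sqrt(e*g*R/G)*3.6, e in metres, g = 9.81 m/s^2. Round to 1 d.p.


Convert cant: e = 46.5 mm = 0.0465 m
V_ms = sqrt(0.0465 * 9.81 * 1722 / 1.435)
V_ms = sqrt(547.398) = 23.3965 m/s
V = 23.3965 * 3.6 = 84.2 km/h

84.2


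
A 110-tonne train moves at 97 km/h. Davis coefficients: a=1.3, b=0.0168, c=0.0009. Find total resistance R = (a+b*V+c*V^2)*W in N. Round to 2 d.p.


b*V = 0.0168 * 97 = 1.6296
c*V^2 = 0.0009 * 9409 = 8.4681
R_per_t = 1.3 + 1.6296 + 8.4681 = 11.3977 N/t
R_total = 11.3977 * 110 = 1253.75 N

1253.75


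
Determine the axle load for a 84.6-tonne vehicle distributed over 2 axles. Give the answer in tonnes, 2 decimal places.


Load per axle = total weight / number of axles
Load = 84.6 / 2
Load = 42.30 tonnes

42.30


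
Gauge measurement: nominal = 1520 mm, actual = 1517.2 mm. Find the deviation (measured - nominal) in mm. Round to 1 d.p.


Deviation = measured - nominal
Deviation = 1517.2 - 1520
Deviation = -2.8 mm

-2.8


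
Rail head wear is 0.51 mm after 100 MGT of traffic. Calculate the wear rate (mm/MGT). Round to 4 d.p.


Wear rate = total wear / cumulative tonnage
Rate = 0.51 / 100
Rate = 0.0051 mm/MGT

0.0051


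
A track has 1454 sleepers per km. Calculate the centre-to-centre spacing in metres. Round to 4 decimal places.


Spacing = 1000 m / number of sleepers
Spacing = 1000 / 1454
Spacing = 0.6878 m

0.6878


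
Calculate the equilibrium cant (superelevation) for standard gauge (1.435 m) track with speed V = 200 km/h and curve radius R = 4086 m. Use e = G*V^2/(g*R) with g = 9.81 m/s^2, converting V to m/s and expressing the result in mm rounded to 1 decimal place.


Convert speed: V = 200 / 3.6 = 55.5556 m/s
Apply formula: e = 1.435 * 55.5556^2 / (9.81 * 4086)
e = 1.435 * 3086.4198 / 40083.66
e = 0.110494 m = 110.5 mm

110.5


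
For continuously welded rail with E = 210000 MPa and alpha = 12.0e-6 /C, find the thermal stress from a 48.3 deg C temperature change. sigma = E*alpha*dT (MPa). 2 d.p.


sigma = E * alpha * dT
sigma = 210000 * 12.0e-6 * 48.3
sigma = 2.52 * 48.3
sigma = 121.72 MPa

121.72


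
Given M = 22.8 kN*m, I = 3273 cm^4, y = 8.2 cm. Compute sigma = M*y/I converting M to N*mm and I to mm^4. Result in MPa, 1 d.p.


Convert units:
M = 22.8 kN*m = 22800000 N*mm
y = 8.2 cm = 82 mm
I = 3273 cm^4 = 32730000 mm^4
sigma = 22800000 * 82 / 32730000
sigma = 57.1 MPa

57.1


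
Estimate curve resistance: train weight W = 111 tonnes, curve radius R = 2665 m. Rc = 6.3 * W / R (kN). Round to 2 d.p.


Rc = 6.3 * W / R
Rc = 6.3 * 111 / 2665
Rc = 699.3 / 2665
Rc = 0.26 kN

0.26


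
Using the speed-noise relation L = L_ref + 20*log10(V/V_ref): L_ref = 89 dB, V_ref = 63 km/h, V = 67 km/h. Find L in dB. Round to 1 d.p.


V/V_ref = 67 / 63 = 1.063492
log10(1.063492) = 0.026734
20 * 0.026734 = 0.5347
L = 89 + 0.5347 = 89.5 dB

89.5


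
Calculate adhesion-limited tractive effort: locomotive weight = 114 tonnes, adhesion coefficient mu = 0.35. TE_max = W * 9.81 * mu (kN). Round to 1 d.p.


TE_max = W * g * mu
TE_max = 114 * 9.81 * 0.35
TE_max = 1118.34 * 0.35
TE_max = 391.4 kN

391.4


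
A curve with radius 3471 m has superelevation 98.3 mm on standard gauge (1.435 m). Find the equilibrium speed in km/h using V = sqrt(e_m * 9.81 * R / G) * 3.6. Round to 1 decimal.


Convert cant: e = 98.3 mm = 0.0983 m
V_ms = sqrt(0.0983 * 9.81 * 3471 / 1.435)
V_ms = sqrt(2332.519256) = 48.2962 m/s
V = 48.2962 * 3.6 = 173.9 km/h

173.9


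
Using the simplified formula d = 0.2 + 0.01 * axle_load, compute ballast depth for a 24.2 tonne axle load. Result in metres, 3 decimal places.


d = 0.2 + 0.01 * 24.2
d = 0.2 + 0.242
d = 0.442 m

0.442


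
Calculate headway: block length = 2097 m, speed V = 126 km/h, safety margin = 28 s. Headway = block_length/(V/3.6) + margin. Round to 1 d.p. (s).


V = 126 / 3.6 = 35.0 m/s
Block traversal time = 2097 / 35.0 = 59.9143 s
Headway = 59.9143 + 28
Headway = 87.9 s

87.9


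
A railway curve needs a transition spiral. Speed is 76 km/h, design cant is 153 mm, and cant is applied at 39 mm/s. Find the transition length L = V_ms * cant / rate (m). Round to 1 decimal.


Convert speed: V = 76 / 3.6 = 21.1111 m/s
L = 21.1111 * 153 / 39
L = 3230.0 / 39
L = 82.8 m

82.8


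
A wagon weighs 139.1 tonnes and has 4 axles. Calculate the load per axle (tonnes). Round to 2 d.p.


Load per axle = total weight / number of axles
Load = 139.1 / 4
Load = 34.78 tonnes

34.78


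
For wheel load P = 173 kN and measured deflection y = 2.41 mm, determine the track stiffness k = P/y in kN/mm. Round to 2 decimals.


Track stiffness k = P / y
k = 173 / 2.41
k = 71.78 kN/mm

71.78
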